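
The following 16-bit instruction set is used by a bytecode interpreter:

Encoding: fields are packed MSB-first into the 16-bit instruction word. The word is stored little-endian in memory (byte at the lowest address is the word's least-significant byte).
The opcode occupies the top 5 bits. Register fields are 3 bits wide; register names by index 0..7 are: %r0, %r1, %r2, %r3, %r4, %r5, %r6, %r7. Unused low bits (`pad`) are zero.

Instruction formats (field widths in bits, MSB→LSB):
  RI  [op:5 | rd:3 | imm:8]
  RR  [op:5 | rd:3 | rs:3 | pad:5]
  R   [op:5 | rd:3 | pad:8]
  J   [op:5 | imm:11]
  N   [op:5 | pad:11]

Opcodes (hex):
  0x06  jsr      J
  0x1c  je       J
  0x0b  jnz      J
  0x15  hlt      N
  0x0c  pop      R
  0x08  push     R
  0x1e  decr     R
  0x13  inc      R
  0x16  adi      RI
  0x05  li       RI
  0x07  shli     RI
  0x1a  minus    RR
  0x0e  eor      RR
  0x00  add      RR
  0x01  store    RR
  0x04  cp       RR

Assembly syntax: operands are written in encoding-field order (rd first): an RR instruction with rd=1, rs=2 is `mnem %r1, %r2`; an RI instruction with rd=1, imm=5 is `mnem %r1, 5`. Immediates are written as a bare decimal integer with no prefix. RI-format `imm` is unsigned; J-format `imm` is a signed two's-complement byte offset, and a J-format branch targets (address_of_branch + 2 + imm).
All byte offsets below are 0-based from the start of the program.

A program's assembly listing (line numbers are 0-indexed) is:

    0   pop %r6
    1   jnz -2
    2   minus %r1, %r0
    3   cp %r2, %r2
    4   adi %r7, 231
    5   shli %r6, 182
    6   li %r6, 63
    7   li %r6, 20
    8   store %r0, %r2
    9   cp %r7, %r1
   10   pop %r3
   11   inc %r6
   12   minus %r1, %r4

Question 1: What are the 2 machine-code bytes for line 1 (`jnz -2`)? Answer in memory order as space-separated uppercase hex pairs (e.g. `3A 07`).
FE 5F

1. jnz fields op=0xb:5|imm=-2:11 → word 5ffeh → fe 5f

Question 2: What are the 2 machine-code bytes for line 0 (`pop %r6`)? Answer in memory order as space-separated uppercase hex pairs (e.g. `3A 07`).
L0: pop op=0xc:5|rd=6:3|pad=0:8 ⇒ 0x6600 ⇒ little 00 66

00 66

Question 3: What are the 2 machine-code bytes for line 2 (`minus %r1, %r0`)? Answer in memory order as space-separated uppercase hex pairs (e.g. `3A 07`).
00 D1

2. minus fields op=0x1a:5|rd=1:3|rs=0:3|pad=0:5 → word d100h → 00 d1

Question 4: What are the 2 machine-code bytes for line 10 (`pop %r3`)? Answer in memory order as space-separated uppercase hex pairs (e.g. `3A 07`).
00 63

L10: pop op=0xc:5|rd=3:3|pad=0:8 ⇒ 0x6300 ⇒ little 00 63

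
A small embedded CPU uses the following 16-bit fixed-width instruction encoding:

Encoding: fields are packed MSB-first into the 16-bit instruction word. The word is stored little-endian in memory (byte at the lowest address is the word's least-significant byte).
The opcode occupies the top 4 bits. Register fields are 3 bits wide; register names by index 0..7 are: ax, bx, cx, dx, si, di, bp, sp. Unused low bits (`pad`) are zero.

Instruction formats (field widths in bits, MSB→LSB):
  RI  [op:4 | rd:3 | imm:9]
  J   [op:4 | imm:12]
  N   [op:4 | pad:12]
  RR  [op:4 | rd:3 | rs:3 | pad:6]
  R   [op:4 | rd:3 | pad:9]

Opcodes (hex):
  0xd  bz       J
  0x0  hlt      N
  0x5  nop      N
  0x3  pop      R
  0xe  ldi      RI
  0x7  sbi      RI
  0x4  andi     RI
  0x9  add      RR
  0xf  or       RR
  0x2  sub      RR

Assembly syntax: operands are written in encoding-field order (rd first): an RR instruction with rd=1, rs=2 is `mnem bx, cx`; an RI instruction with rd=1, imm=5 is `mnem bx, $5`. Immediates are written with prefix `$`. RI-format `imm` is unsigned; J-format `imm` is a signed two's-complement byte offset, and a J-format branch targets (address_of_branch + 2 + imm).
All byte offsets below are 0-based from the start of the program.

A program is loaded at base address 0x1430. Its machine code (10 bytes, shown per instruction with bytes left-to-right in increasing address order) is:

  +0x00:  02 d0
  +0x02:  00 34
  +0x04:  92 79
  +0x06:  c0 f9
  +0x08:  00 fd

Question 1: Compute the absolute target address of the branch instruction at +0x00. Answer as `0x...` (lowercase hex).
+0x00: 02 d0 ⇒ word 0xd002 (little)
  op=0xd002>>12=0xd ⇒ bz (J)
  imm@[11:0]=0x2 ⇒ $2
  target = base 0x1430 + off 0x00 + 2 + imm 2 = 0x1434

0x1434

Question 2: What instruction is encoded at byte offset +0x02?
pop cx

[02] 00 34 → 0x3400
  op=0x3400>>12=0x3 ⇒ pop (R)
  [11:9] rd=2 = cx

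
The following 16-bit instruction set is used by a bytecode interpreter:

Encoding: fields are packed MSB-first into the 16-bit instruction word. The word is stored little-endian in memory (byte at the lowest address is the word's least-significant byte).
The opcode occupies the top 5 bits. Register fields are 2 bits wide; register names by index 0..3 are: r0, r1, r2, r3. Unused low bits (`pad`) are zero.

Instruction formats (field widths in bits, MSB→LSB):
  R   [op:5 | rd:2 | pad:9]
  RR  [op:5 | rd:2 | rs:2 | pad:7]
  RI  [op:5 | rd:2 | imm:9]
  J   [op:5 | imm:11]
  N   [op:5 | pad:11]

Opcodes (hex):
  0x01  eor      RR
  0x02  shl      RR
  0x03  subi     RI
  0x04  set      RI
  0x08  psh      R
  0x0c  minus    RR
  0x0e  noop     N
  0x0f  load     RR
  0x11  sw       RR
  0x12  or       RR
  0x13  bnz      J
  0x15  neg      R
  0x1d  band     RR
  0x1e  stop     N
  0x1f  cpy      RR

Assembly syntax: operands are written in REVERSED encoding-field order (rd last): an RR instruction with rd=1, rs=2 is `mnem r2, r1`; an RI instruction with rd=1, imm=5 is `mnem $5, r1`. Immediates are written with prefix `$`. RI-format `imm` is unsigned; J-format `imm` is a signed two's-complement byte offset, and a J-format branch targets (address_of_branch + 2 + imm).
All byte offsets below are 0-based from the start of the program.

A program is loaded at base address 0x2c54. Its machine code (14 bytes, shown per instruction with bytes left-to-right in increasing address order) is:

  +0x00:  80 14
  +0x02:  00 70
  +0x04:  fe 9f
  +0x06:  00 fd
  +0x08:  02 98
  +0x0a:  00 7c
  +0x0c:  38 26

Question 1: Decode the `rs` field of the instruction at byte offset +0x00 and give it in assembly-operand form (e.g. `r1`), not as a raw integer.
+0x00: 80 14 ⇒ word 0x1480 (little)
  top 5b → 0x2 → shl [RR]
  rd@[10:9]=0x2 ⇒ r2
  rs@[8:7]=0x1 ⇒ r1

r1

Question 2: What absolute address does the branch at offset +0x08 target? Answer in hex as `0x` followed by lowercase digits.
0x2c60

off 0x08: read 02 98 as little → 0x9802
  opcode bits[15:11]=0x13: bnz/J
  imm@[10:0]=0x2 ⇒ $2
  target = base 0x2c54 + off 0x08 + 2 + imm 2 = 0x2c60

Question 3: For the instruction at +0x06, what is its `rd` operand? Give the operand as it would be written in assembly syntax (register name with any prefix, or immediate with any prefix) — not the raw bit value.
r2

+0x06: 00 fd ⇒ word 0xfd00 (little)
  opcode bits[15:11]=0x1f: cpy/RR
  rd: (w>>9)&0x3=0x2 → r2
  rs: (w>>7)&0x3=0x2 → r2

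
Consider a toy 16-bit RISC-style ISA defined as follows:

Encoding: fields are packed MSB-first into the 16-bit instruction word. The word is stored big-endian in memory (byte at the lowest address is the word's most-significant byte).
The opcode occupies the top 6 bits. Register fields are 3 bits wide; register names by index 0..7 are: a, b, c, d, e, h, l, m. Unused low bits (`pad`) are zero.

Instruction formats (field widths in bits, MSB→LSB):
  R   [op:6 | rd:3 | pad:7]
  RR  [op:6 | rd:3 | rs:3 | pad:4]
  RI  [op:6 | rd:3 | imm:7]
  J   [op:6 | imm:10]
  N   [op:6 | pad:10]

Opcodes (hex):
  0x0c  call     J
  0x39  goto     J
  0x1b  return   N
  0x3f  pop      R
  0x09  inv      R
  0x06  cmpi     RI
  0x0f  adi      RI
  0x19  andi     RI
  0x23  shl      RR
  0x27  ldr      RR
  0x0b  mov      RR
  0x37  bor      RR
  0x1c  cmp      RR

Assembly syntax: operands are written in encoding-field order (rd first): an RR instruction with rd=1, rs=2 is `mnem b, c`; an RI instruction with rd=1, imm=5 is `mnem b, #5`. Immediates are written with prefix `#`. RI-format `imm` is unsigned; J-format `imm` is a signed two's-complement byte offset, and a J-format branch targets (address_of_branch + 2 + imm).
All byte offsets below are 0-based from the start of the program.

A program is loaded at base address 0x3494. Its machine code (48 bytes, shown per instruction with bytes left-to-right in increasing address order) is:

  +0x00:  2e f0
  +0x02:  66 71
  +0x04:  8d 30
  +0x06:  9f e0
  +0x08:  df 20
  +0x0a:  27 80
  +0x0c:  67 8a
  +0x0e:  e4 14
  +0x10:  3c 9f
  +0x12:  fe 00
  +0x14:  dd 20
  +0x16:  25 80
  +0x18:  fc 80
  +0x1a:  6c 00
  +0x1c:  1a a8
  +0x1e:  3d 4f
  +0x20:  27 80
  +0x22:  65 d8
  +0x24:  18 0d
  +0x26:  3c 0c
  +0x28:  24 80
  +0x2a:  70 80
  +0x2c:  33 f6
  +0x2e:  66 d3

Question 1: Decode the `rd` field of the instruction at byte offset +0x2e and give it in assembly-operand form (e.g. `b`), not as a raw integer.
h

@+2e  big-endian(66 d3) = 0x66d3
  top 6b → 0x19 → andi [RI]
  [9:7] rd=5 = h
  [6:0] imm=83 = #83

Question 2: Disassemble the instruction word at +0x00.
mov h, m

[00] 2e f0 → 0x2ef0
  top 6b → 0xb → mov [RR]
  rd: (w>>7)&0x7=0x5 → h
  rs: (w>>4)&0x7=0x7 → m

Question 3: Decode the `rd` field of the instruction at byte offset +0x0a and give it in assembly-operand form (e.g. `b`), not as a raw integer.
off 0x0a: read 27 80 as big → 0x2780
  top 6b → 0x9 → inv [R]
  rd: (w>>7)&0x7=0x7 → m

m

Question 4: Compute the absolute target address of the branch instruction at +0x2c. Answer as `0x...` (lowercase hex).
[2c] 33 f6 → 0x33f6
  op=0x33f6>>10=0xc ⇒ call (J)
  imm@[9:0]=0x3f6 (s10→-10) ⇒ #-10
  target = base 0x3494 + off 0x2c + 2 + imm -10 = 0x34b8

0x34b8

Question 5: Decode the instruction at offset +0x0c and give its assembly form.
@+0c  big-endian(67 8a) = 0x678a
  top 6b → 0x19 → andi [RI]
  [9:7] rd=7 = m
  [6:0] imm=10 = #10

andi m, #10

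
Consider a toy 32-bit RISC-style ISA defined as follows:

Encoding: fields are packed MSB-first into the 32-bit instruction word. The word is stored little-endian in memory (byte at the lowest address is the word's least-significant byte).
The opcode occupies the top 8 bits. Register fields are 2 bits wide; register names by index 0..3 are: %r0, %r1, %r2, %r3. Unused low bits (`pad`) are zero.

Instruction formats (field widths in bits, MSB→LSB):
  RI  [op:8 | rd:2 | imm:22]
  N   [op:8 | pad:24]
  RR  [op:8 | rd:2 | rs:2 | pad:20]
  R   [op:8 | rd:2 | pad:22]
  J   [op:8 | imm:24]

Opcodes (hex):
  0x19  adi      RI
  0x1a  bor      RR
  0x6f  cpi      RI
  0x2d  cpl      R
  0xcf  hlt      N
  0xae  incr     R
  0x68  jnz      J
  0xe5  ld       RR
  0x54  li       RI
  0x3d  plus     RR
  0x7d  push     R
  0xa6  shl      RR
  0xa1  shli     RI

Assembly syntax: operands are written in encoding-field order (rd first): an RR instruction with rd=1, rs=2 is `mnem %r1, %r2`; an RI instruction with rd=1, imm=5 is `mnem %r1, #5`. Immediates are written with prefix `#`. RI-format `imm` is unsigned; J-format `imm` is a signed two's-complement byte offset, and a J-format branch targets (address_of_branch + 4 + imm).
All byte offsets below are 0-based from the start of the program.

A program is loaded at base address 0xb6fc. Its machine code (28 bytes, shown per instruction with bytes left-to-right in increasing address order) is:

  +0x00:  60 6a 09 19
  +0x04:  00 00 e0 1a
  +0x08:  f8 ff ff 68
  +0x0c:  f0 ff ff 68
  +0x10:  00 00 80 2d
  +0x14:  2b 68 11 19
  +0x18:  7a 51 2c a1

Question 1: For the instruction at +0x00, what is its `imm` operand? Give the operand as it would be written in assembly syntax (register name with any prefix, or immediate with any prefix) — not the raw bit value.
+0x00: 60 6a 09 19 ⇒ word 0x19096a60 (little)
  op=0x19096a60>>24=0x19 ⇒ adi (RI)
  rd: (w>>22)&0x3=0x0 → %r0
  imm: (w>>0)&0x3fffff=0x96a60 → #617056

#617056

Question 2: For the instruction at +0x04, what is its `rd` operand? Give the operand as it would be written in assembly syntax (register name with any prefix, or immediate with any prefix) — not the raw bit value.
+0x04: 00 00 e0 1a ⇒ word 0x1ae00000 (little)
  opcode bits[31:24]=0x1a: bor/RR
  [23:22] rd=3 = %r3
  [21:20] rs=2 = %r2

%r3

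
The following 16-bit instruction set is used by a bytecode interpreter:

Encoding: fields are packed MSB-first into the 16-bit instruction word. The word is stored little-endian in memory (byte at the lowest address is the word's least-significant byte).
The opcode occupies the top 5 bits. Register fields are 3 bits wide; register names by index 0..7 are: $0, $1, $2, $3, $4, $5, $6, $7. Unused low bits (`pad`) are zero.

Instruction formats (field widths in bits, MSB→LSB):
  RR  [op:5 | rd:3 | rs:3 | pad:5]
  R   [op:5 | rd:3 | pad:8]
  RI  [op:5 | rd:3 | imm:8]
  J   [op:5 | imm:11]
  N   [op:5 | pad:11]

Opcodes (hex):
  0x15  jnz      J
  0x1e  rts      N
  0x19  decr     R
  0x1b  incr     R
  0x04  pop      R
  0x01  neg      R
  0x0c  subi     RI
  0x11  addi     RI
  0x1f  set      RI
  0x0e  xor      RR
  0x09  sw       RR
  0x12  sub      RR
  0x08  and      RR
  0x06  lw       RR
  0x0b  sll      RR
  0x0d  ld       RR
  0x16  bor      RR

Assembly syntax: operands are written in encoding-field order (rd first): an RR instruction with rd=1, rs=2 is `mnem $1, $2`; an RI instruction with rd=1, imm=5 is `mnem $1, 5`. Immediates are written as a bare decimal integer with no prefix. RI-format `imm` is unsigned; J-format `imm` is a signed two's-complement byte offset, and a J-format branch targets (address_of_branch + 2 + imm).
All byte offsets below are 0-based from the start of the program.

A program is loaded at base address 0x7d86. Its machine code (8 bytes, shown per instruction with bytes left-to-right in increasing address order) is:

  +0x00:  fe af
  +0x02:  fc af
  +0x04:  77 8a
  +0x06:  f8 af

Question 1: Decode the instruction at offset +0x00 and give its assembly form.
jnz -2

[00] fe af → 0xaffe
  op=0xaffe>>11=0x15 ⇒ jnz (J)
  [10:0] imm=2046 (s11→-2) = -2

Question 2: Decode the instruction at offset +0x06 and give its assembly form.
[06] f8 af → 0xaff8
  op=0xaff8>>11=0x15 ⇒ jnz (J)
  imm@[10:0]=0x7f8 (s11→-8) ⇒ -8

jnz -8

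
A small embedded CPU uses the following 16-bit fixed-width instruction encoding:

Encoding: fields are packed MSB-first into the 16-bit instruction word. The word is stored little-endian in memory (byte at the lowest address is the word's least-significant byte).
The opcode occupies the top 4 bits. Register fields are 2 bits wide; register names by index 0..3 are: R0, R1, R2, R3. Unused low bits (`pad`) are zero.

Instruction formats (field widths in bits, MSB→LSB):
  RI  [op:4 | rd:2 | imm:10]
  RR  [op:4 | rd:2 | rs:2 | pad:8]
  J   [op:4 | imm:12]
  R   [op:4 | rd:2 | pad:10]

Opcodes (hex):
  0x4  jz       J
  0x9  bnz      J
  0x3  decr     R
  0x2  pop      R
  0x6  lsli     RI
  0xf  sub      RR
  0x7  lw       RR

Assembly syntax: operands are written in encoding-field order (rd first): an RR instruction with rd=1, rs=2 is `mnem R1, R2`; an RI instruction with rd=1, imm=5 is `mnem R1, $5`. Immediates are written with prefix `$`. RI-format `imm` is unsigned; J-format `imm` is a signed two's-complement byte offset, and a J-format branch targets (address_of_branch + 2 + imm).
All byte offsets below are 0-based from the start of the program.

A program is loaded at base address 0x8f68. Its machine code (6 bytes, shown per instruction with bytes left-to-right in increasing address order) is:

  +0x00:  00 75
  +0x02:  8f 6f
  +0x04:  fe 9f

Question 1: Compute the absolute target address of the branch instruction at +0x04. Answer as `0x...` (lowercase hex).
[04] fe 9f → 0x9ffe
  op=0x9ffe>>12=0x9 ⇒ bnz (J)
  [11:0] imm=4094 (s12→-2) = $-2
  target = base 0x8f68 + off 0x04 + 2 + imm -2 = 0x8f6c

0x8f6c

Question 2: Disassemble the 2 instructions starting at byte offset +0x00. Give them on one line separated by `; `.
+0x00: 00 75 ⇒ word 0x7500 (little)
  op=0x7500>>12=0x7 ⇒ lw (RR)
  rd@[11:10]=0x1 ⇒ R1
  rs@[9:8]=0x1 ⇒ R1
+0x02: 8f 6f ⇒ word 0x6f8f (little)
  op=0x6f8f>>12=0x6 ⇒ lsli (RI)
  rd@[11:10]=0x3 ⇒ R3
  imm@[9:0]=0x38f ⇒ $911

lw R1, R1; lsli R3, $911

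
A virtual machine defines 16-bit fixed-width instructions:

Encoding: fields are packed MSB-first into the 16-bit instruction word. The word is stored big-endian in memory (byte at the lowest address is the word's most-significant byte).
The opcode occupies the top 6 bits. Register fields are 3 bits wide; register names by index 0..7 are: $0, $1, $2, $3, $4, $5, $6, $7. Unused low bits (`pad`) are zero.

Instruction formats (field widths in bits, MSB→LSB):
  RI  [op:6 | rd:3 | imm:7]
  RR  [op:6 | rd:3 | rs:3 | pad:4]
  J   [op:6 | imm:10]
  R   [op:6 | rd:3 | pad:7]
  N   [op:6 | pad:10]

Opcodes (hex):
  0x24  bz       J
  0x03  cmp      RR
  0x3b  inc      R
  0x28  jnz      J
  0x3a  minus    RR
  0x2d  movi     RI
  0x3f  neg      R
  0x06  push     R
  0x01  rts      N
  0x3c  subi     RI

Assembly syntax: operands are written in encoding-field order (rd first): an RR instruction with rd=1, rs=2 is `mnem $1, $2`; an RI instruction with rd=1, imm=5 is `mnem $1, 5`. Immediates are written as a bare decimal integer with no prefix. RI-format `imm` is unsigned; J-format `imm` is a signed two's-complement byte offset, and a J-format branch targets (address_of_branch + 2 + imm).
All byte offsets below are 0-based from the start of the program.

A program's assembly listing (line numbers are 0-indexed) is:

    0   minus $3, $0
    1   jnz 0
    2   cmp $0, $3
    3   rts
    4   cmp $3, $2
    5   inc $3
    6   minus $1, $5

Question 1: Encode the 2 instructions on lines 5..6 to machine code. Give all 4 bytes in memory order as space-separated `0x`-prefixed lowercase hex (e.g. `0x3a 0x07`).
0xed 0x80 0xe8 0xd0

line 5 (inc): pack op=0x3b:6|rd=3:3|pad=0:7 = 0xed80; big→ ed 80
line 6 (minus): pack op=0x3a:6|rd=1:3|rs=5:3|pad=0:4 = 0xe8d0; big→ e8 d0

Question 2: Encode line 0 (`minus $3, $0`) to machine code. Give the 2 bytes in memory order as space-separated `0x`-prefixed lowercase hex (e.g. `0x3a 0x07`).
line 0 (minus): pack op=0x3a:6|rd=3:3|rs=0:3|pad=0:4 = 0xe980; big→ e9 80

0xe9 0x80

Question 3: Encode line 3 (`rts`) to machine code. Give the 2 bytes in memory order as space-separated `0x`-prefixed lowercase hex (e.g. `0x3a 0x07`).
L3: rts op=0x1:6|pad=0:10 ⇒ 0x0400 ⇒ big 04 00

0x04 0x00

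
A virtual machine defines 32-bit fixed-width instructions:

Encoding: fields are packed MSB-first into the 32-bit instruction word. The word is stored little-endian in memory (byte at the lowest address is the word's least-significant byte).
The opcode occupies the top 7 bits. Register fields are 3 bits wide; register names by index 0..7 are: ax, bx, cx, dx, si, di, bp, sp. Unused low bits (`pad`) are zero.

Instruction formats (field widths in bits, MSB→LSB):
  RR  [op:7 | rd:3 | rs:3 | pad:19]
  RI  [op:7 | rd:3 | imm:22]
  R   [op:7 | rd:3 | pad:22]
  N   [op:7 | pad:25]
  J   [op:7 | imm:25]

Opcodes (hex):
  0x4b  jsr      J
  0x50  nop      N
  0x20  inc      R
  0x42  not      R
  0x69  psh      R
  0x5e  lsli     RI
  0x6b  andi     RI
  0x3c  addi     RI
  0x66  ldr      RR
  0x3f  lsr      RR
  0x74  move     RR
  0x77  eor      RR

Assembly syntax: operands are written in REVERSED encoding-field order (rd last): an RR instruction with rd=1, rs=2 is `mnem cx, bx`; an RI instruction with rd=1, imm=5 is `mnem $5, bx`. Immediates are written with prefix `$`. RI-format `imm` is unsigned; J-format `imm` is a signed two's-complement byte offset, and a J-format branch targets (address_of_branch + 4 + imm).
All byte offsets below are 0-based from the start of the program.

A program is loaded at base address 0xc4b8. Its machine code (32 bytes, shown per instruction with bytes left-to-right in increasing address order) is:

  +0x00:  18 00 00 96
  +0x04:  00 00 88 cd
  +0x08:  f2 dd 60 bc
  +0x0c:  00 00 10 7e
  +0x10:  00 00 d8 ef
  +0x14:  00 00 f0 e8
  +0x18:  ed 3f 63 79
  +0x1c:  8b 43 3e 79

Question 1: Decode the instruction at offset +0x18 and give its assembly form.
@+18  little-endian(ed 3f 63 79) = 0x79633fed
  top 7b → 0x3c → addi [RI]
  [24:22] rd=5 = di
  [21:0] imm=2310125 = $2310125

addi $2310125, di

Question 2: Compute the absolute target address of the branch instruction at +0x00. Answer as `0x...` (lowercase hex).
[00] 18 00 00 96 → 0x96000018
  top 7b → 0x4b → jsr [J]
  imm: (w>>0)&0x1ffffff=0x18 → $24
  target = base 0xc4b8 + off 0x00 + 4 + imm 24 = 0xc4d4

0xc4d4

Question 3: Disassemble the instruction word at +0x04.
ldr bx, bp

off 0x04: read 00 00 88 cd as little → 0xcd880000
  top 7b → 0x66 → ldr [RR]
  [24:22] rd=6 = bp
  [21:19] rs=1 = bx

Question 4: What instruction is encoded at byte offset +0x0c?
+0x0c: 00 00 10 7e ⇒ word 0x7e100000 (little)
  top 7b → 0x3f → lsr [RR]
  [24:22] rd=0 = ax
  [21:19] rs=2 = cx

lsr cx, ax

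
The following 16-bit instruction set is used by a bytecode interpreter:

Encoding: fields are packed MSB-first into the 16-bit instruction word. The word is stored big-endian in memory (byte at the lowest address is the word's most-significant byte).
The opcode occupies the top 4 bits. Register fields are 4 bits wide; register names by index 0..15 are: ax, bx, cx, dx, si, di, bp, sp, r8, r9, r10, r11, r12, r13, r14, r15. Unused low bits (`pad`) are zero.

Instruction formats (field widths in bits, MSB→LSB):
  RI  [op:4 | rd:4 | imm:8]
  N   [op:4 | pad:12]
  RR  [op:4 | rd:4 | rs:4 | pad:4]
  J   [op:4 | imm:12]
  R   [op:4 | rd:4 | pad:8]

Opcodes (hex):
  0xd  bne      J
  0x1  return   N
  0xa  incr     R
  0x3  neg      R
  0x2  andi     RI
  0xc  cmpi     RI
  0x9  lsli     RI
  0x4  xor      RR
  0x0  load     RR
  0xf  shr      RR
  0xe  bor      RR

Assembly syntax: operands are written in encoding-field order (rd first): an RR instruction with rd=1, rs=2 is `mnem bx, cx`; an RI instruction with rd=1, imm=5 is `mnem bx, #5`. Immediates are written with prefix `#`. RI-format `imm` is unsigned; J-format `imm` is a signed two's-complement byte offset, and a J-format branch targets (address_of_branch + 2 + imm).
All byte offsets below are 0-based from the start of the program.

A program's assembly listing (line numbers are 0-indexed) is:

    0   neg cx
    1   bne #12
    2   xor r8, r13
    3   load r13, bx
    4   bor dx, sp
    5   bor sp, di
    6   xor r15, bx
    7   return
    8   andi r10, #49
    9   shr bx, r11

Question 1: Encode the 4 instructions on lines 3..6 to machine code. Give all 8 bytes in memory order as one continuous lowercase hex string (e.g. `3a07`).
0d10e370e7504f10

L3: load op=0x0:4|rd=13:4|rs=1:4|pad=0:4 ⇒ 0x0d10 ⇒ big 0d 10
L4: bor op=0xe:4|rd=3:4|rs=7:4|pad=0:4 ⇒ 0xe370 ⇒ big e3 70
L5: bor op=0xe:4|rd=7:4|rs=5:4|pad=0:4 ⇒ 0xe750 ⇒ big e7 50
L6: xor op=0x4:4|rd=15:4|rs=1:4|pad=0:4 ⇒ 0x4f10 ⇒ big 4f 10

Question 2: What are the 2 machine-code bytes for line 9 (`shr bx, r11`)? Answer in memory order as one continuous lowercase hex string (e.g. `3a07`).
9. shr fields op=0xf:4|rd=1:4|rs=11:4|pad=0:4 → word f1b0h → f1 b0

f1b0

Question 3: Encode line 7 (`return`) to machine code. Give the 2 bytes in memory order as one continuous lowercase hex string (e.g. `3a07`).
line 7 (return): pack op=0x1:4|pad=0:12 = 0x1000; big→ 10 00

1000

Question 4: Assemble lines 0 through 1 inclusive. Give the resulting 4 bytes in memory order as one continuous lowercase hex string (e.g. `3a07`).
3200d00c

L0: neg op=0x3:4|rd=2:4|pad=0:8 ⇒ 0x3200 ⇒ big 32 00
L1: bne op=0xd:4|imm=12:12 ⇒ 0xd00c ⇒ big d0 0c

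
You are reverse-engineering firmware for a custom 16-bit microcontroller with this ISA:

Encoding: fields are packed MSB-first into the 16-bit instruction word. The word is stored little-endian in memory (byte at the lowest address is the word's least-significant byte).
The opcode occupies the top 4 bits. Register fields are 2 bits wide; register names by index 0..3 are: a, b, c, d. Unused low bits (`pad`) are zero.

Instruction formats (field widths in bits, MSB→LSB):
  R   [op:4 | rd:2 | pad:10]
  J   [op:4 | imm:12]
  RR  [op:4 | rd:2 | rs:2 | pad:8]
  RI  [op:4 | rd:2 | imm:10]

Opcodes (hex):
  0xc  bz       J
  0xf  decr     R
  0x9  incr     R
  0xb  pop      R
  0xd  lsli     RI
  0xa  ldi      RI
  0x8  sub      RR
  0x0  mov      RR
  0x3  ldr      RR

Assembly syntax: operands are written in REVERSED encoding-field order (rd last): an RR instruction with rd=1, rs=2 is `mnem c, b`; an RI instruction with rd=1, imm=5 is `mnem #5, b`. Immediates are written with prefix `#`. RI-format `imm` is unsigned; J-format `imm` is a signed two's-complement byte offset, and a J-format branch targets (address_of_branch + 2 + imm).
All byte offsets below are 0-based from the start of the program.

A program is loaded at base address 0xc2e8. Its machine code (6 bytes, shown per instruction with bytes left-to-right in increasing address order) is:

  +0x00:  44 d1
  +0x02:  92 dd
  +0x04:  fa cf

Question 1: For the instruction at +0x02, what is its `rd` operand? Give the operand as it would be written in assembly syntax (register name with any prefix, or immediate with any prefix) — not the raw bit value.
+0x02: 92 dd ⇒ word 0xdd92 (little)
  opcode bits[15:12]=0xd: lsli/RI
  rd: (w>>10)&0x3=0x3 → d
  imm: (w>>0)&0x3ff=0x192 → #402

d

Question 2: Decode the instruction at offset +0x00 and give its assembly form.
lsli #324, a

+0x00: 44 d1 ⇒ word 0xd144 (little)
  opcode bits[15:12]=0xd: lsli/RI
  [11:10] rd=0 = a
  [9:0] imm=324 = #324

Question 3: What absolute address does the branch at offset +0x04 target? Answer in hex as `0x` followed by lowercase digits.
+0x04: fa cf ⇒ word 0xcffa (little)
  top 4b → 0xc → bz [J]
  imm@[11:0]=0xffa (s12→-6) ⇒ #-6
  target = base 0xc2e8 + off 0x04 + 2 + imm -6 = 0xc2e8

0xc2e8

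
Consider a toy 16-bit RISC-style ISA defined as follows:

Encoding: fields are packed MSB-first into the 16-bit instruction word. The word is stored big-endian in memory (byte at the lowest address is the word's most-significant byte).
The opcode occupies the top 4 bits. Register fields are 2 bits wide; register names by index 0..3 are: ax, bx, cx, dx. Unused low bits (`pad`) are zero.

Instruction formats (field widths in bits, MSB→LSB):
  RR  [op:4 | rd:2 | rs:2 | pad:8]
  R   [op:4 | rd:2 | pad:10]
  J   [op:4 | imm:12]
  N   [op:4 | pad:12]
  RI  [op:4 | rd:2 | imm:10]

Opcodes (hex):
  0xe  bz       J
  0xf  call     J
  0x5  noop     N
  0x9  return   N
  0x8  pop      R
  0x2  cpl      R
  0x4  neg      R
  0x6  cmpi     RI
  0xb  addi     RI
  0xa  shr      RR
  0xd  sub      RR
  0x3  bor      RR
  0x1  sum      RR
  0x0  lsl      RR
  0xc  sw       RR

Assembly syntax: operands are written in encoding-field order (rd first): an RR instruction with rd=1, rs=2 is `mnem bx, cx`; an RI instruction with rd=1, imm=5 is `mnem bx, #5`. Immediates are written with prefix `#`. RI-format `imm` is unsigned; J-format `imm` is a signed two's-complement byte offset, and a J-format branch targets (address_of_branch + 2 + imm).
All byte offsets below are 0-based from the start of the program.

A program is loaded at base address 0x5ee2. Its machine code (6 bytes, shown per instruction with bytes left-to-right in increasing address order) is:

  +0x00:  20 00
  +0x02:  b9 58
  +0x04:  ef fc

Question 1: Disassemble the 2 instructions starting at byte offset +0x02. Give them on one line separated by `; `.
@+02  big-endian(b9 58) = 0xb958
  opcode bits[15:12]=0xb: addi/RI
  rd@[11:10]=0x2 ⇒ cx
  imm@[9:0]=0x158 ⇒ #344
@+04  big-endian(ef fc) = 0xeffc
  opcode bits[15:12]=0xe: bz/J
  imm@[11:0]=0xffc (s12→-4) ⇒ #-4

addi cx, #344; bz #-4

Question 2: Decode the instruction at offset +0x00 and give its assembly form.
cpl ax

@+00  big-endian(20 00) = 0x2000
  opcode bits[15:12]=0x2: cpl/R
  rd@[11:10]=0x0 ⇒ ax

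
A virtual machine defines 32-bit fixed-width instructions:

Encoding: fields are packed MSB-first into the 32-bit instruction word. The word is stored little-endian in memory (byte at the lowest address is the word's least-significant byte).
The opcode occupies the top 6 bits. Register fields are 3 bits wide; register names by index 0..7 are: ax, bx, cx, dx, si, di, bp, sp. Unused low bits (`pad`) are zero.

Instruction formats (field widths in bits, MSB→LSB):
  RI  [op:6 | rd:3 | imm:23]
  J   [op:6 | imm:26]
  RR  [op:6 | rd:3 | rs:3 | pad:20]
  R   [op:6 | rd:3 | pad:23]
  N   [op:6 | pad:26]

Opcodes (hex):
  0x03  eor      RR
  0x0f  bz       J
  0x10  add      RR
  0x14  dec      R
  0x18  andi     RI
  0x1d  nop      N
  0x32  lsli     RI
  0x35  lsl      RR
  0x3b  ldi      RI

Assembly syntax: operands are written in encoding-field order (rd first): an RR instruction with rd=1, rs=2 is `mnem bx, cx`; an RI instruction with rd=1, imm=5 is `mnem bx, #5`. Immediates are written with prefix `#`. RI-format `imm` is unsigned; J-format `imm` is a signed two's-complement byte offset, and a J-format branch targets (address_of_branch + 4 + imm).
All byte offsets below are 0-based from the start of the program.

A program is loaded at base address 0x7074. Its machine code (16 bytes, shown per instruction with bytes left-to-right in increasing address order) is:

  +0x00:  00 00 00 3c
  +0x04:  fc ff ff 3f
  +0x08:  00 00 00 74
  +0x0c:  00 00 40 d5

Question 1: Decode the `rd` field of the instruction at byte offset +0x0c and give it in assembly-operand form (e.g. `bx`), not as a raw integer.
@+0c  little-endian(00 00 40 d5) = 0xd5400000
  top 6b → 0x35 → lsl [RR]
  [25:23] rd=2 = cx
  [22:20] rs=4 = si

cx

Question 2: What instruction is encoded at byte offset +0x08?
nop

[08] 00 00 00 74 → 0x74000000
  opcode bits[31:26]=0x1d: nop/N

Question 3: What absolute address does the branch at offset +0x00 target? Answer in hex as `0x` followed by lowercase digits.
0x7078

[00] 00 00 00 3c → 0x3c000000
  opcode bits[31:26]=0xf: bz/J
  imm: (w>>0)&0x3ffffff=0x0 → #0
  target = base 0x7074 + off 0x00 + 4 + imm 0 = 0x7078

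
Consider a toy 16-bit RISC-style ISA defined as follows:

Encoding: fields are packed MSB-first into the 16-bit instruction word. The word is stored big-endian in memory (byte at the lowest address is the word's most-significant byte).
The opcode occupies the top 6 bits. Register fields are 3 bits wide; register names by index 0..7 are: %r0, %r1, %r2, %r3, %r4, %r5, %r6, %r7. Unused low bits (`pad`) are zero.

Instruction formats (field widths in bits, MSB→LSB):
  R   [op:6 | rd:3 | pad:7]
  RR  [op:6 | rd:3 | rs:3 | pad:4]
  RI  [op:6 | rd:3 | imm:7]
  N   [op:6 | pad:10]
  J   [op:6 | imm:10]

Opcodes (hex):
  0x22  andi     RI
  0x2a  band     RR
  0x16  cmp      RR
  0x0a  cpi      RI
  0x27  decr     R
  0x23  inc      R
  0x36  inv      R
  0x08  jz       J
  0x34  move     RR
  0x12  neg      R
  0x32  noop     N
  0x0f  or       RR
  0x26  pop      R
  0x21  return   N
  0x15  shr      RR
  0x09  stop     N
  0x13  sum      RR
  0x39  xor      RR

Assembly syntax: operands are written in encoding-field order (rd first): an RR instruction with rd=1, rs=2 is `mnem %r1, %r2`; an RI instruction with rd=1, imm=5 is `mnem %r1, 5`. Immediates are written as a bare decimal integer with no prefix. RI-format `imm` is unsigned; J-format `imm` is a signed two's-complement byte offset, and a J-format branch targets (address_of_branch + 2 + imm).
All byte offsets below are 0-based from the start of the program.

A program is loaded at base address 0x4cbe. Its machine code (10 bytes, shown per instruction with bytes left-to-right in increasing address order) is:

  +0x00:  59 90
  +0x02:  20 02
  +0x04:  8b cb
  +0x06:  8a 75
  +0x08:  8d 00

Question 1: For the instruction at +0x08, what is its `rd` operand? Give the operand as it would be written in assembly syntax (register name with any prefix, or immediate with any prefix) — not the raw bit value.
+0x08: 8d 00 ⇒ word 0x8d00 (big)
  opcode bits[15:10]=0x23: inc/R
  [9:7] rd=2 = %r2

%r2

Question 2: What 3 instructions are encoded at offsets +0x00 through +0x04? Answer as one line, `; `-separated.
@+00  big-endian(59 90) = 0x5990
  top 6b → 0x16 → cmp [RR]
  [9:7] rd=3 = %r3
  [6:4] rs=1 = %r1
@+02  big-endian(20 02) = 0x2002
  top 6b → 0x8 → jz [J]
  [9:0] imm=2 = 2
@+04  big-endian(8b cb) = 0x8bcb
  top 6b → 0x22 → andi [RI]
  [9:7] rd=7 = %r7
  [6:0] imm=75 = 75

cmp %r3, %r1; jz 2; andi %r7, 75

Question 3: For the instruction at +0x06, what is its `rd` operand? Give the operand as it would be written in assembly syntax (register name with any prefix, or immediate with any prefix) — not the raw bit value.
%r4

@+06  big-endian(8a 75) = 0x8a75
  op=0x8a75>>10=0x22 ⇒ andi (RI)
  rd: (w>>7)&0x7=0x4 → %r4
  imm: (w>>0)&0x7f=0x75 → 117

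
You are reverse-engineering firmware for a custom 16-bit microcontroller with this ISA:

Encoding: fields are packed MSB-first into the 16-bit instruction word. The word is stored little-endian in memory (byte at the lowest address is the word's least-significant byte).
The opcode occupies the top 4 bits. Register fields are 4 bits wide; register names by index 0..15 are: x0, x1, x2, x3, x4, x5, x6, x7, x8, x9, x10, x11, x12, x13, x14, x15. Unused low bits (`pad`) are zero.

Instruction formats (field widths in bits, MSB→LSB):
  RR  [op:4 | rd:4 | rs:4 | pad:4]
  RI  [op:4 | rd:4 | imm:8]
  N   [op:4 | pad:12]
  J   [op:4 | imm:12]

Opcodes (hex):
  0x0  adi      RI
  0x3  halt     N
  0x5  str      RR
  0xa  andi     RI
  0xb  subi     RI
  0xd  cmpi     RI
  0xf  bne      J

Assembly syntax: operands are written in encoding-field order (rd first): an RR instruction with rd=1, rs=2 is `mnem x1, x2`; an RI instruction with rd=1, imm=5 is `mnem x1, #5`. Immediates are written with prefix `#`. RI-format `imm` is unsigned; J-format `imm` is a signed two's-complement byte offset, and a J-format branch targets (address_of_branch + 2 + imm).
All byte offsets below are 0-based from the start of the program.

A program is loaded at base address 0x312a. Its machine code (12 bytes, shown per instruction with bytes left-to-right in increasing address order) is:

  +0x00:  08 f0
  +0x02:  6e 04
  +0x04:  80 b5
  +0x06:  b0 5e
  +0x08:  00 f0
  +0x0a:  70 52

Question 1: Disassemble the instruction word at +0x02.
adi x4, #110

off 0x02: read 6e 04 as little → 0x046e
  top 4b → 0x0 → adi [RI]
  [11:8] rd=4 = x4
  [7:0] imm=110 = #110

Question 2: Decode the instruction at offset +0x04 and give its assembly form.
subi x5, #128

@+04  little-endian(80 b5) = 0xb580
  op=0xb580>>12=0xb ⇒ subi (RI)
  rd: (w>>8)&0xf=0x5 → x5
  imm: (w>>0)&0xff=0x80 → #128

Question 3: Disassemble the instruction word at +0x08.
off 0x08: read 00 f0 as little → 0xf000
  op=0xf000>>12=0xf ⇒ bne (J)
  imm@[11:0]=0x0 ⇒ #0

bne #0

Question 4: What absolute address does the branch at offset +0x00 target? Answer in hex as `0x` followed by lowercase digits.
0x3134

off 0x00: read 08 f0 as little → 0xf008
  opcode bits[15:12]=0xf: bne/J
  [11:0] imm=8 = #8
  target = base 0x312a + off 0x00 + 2 + imm 8 = 0x3134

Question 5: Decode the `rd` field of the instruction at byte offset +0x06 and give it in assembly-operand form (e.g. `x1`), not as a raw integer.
x14

off 0x06: read b0 5e as little → 0x5eb0
  op=0x5eb0>>12=0x5 ⇒ str (RR)
  rd@[11:8]=0xe ⇒ x14
  rs@[7:4]=0xb ⇒ x11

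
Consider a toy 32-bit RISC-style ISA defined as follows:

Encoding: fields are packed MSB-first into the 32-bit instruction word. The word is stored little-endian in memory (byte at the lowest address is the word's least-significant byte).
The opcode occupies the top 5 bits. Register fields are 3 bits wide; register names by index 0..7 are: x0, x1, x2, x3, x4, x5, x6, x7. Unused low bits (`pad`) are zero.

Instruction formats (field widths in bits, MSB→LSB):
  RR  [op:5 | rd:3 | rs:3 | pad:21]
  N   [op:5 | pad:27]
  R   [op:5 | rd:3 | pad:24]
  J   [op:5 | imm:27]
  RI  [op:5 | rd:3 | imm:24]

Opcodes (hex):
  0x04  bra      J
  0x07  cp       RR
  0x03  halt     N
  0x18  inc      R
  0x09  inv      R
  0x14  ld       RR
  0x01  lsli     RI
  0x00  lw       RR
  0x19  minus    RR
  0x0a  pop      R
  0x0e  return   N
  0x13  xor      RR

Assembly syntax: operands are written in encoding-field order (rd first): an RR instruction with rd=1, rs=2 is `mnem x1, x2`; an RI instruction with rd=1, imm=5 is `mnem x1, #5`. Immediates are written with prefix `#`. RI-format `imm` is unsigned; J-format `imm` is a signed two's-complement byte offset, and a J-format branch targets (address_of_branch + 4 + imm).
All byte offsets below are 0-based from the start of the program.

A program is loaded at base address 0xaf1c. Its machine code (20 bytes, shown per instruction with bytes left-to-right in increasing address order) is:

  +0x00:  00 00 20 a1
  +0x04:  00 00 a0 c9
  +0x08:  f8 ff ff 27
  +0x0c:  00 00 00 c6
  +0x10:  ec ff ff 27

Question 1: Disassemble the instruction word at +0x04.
@+04  little-endian(00 00 a0 c9) = 0xc9a00000
  opcode bits[31:27]=0x19: minus/RR
  rd: (w>>24)&0x7=0x1 → x1
  rs: (w>>21)&0x7=0x5 → x5

minus x1, x5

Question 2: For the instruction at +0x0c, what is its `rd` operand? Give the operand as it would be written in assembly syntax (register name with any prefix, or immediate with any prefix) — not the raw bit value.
x6

@+0c  little-endian(00 00 00 c6) = 0xc6000000
  opcode bits[31:27]=0x18: inc/R
  rd: (w>>24)&0x7=0x6 → x6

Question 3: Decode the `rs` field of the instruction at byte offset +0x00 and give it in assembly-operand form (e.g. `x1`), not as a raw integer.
x1

+0x00: 00 00 20 a1 ⇒ word 0xa1200000 (little)
  opcode bits[31:27]=0x14: ld/RR
  rd@[26:24]=0x1 ⇒ x1
  rs@[23:21]=0x1 ⇒ x1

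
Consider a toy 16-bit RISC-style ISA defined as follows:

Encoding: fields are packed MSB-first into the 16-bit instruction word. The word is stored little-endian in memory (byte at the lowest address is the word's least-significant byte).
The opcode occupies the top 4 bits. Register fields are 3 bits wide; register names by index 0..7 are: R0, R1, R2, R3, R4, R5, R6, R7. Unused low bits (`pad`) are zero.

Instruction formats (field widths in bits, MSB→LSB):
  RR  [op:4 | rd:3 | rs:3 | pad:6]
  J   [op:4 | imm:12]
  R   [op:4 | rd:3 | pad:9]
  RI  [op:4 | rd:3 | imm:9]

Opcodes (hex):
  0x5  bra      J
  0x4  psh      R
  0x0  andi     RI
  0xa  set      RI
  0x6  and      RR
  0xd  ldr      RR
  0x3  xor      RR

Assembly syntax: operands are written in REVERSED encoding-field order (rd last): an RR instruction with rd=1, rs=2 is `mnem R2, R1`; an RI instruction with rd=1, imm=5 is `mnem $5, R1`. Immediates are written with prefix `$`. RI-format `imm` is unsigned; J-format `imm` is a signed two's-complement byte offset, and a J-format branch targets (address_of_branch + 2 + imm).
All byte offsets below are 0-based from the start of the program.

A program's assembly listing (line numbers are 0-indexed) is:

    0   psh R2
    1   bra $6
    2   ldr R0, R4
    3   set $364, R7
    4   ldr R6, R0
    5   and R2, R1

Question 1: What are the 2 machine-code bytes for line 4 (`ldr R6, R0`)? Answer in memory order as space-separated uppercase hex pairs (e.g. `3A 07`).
line 4 (ldr): pack op=0xd:4|rd=0:3|rs=6:3|pad=0:6 = 0xd180; little→ 80 d1

80 D1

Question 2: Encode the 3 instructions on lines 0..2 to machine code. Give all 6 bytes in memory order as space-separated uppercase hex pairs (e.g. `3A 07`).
line 0 (psh): pack op=0x4:4|rd=2:3|pad=0:9 = 0x4400; little→ 00 44
line 1 (bra): pack op=0x5:4|imm=6:12 = 0x5006; little→ 06 50
line 2 (ldr): pack op=0xd:4|rd=4:3|rs=0:3|pad=0:6 = 0xd800; little→ 00 d8

00 44 06 50 00 D8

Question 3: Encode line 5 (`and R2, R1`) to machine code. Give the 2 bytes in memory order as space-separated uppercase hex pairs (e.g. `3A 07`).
80 62

5. and fields op=0x6:4|rd=1:3|rs=2:3|pad=0:6 → word 6280h → 80 62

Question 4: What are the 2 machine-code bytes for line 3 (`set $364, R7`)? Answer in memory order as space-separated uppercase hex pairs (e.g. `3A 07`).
L3: set op=0xa:4|rd=7:3|imm=364:9 ⇒ 0xaf6c ⇒ little 6c af

6C AF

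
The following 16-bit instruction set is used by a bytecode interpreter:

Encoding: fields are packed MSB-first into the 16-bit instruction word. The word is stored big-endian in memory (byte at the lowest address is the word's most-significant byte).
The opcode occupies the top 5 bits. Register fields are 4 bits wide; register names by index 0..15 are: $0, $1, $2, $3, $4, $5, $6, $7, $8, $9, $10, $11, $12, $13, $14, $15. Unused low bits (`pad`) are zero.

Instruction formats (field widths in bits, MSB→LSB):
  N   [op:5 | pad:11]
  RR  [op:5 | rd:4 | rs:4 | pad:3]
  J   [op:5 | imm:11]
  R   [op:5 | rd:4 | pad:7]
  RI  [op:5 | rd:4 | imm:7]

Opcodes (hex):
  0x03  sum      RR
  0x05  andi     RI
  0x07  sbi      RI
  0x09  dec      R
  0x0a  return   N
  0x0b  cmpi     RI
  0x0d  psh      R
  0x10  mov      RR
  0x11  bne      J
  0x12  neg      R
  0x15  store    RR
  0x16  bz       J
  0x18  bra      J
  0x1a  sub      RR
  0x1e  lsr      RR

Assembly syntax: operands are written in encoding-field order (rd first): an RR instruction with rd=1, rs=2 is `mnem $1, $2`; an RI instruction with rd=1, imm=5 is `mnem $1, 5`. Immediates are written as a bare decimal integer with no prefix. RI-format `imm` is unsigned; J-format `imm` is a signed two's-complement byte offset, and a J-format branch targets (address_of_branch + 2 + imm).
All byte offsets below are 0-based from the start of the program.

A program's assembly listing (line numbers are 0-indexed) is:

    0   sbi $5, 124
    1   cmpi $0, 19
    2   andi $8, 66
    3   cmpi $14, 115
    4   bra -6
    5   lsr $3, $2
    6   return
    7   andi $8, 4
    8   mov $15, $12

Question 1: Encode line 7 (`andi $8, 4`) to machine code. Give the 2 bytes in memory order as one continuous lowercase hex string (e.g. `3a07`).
2c04

L7: andi op=0x5:5|rd=8:4|imm=4:7 ⇒ 0x2c04 ⇒ big 2c 04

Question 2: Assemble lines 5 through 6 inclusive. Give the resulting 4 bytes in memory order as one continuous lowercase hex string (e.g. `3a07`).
f1905000

line 5 (lsr): pack op=0x1e:5|rd=3:4|rs=2:4|pad=0:3 = 0xf190; big→ f1 90
line 6 (return): pack op=0xa:5|pad=0:11 = 0x5000; big→ 50 00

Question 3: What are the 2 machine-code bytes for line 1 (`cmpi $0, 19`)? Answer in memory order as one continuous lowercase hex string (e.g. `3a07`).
5813

L1: cmpi op=0xb:5|rd=0:4|imm=19:7 ⇒ 0x5813 ⇒ big 58 13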